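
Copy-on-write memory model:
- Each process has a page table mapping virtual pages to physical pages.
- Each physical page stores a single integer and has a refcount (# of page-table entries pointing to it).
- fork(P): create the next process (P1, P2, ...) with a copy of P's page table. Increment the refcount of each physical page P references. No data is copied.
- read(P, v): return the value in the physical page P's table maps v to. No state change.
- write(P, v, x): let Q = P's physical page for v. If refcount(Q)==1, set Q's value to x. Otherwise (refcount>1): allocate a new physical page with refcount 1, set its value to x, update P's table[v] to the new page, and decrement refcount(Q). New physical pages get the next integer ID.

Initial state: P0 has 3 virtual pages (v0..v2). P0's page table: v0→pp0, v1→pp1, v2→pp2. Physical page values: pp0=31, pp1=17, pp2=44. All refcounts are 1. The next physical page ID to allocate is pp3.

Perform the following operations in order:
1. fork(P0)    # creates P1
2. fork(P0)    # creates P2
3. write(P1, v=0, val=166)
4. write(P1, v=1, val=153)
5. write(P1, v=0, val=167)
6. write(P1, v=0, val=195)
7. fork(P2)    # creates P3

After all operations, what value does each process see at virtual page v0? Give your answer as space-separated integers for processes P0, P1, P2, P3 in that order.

Op 1: fork(P0) -> P1. 3 ppages; refcounts: pp0:2 pp1:2 pp2:2
Op 2: fork(P0) -> P2. 3 ppages; refcounts: pp0:3 pp1:3 pp2:3
Op 3: write(P1, v0, 166). refcount(pp0)=3>1 -> COPY to pp3. 4 ppages; refcounts: pp0:2 pp1:3 pp2:3 pp3:1
Op 4: write(P1, v1, 153). refcount(pp1)=3>1 -> COPY to pp4. 5 ppages; refcounts: pp0:2 pp1:2 pp2:3 pp3:1 pp4:1
Op 5: write(P1, v0, 167). refcount(pp3)=1 -> write in place. 5 ppages; refcounts: pp0:2 pp1:2 pp2:3 pp3:1 pp4:1
Op 6: write(P1, v0, 195). refcount(pp3)=1 -> write in place. 5 ppages; refcounts: pp0:2 pp1:2 pp2:3 pp3:1 pp4:1
Op 7: fork(P2) -> P3. 5 ppages; refcounts: pp0:3 pp1:3 pp2:4 pp3:1 pp4:1
P0: v0 -> pp0 = 31
P1: v0 -> pp3 = 195
P2: v0 -> pp0 = 31
P3: v0 -> pp0 = 31

Answer: 31 195 31 31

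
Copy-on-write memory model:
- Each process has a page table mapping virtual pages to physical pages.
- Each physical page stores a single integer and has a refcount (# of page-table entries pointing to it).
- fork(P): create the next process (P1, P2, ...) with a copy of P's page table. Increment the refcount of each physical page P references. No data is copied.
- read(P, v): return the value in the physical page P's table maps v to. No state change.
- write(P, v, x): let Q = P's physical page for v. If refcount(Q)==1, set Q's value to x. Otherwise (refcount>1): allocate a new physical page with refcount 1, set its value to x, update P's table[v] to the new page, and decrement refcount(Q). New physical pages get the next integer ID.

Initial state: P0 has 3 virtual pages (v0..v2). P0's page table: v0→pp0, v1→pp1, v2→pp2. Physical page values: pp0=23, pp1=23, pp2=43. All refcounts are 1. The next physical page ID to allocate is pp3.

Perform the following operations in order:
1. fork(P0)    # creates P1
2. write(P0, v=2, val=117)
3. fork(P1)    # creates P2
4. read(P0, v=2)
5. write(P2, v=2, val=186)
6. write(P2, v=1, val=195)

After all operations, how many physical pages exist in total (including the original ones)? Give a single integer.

Answer: 6

Derivation:
Op 1: fork(P0) -> P1. 3 ppages; refcounts: pp0:2 pp1:2 pp2:2
Op 2: write(P0, v2, 117). refcount(pp2)=2>1 -> COPY to pp3. 4 ppages; refcounts: pp0:2 pp1:2 pp2:1 pp3:1
Op 3: fork(P1) -> P2. 4 ppages; refcounts: pp0:3 pp1:3 pp2:2 pp3:1
Op 4: read(P0, v2) -> 117. No state change.
Op 5: write(P2, v2, 186). refcount(pp2)=2>1 -> COPY to pp4. 5 ppages; refcounts: pp0:3 pp1:3 pp2:1 pp3:1 pp4:1
Op 6: write(P2, v1, 195). refcount(pp1)=3>1 -> COPY to pp5. 6 ppages; refcounts: pp0:3 pp1:2 pp2:1 pp3:1 pp4:1 pp5:1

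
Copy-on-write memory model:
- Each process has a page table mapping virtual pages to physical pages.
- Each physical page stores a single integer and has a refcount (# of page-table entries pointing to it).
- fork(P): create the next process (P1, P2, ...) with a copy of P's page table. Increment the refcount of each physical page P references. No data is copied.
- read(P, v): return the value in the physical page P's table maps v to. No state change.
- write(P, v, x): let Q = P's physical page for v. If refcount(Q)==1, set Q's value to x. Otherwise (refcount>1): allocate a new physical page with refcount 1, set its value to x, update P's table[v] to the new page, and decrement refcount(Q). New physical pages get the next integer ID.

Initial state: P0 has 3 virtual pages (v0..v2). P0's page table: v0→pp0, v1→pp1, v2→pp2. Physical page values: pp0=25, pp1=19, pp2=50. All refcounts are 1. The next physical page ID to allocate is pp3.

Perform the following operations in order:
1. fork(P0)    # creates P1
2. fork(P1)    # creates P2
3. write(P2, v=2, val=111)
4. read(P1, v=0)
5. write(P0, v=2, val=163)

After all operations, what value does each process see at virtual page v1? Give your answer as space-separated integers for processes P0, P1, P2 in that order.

Op 1: fork(P0) -> P1. 3 ppages; refcounts: pp0:2 pp1:2 pp2:2
Op 2: fork(P1) -> P2. 3 ppages; refcounts: pp0:3 pp1:3 pp2:3
Op 3: write(P2, v2, 111). refcount(pp2)=3>1 -> COPY to pp3. 4 ppages; refcounts: pp0:3 pp1:3 pp2:2 pp3:1
Op 4: read(P1, v0) -> 25. No state change.
Op 5: write(P0, v2, 163). refcount(pp2)=2>1 -> COPY to pp4. 5 ppages; refcounts: pp0:3 pp1:3 pp2:1 pp3:1 pp4:1
P0: v1 -> pp1 = 19
P1: v1 -> pp1 = 19
P2: v1 -> pp1 = 19

Answer: 19 19 19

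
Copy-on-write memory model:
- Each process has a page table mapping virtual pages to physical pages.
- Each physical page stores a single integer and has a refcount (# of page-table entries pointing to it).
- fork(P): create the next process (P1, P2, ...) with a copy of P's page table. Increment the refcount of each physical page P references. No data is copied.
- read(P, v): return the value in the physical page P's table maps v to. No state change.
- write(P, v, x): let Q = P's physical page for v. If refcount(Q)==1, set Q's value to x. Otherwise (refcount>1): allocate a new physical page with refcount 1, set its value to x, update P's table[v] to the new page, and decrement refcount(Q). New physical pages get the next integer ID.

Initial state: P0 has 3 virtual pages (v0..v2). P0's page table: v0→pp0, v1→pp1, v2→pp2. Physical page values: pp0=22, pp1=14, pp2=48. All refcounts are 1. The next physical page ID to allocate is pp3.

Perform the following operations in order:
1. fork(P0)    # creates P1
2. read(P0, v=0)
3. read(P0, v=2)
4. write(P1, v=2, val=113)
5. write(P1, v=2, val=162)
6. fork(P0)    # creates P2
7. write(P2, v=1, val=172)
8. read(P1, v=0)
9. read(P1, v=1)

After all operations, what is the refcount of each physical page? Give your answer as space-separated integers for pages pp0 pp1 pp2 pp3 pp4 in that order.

Answer: 3 2 2 1 1

Derivation:
Op 1: fork(P0) -> P1. 3 ppages; refcounts: pp0:2 pp1:2 pp2:2
Op 2: read(P0, v0) -> 22. No state change.
Op 3: read(P0, v2) -> 48. No state change.
Op 4: write(P1, v2, 113). refcount(pp2)=2>1 -> COPY to pp3. 4 ppages; refcounts: pp0:2 pp1:2 pp2:1 pp3:1
Op 5: write(P1, v2, 162). refcount(pp3)=1 -> write in place. 4 ppages; refcounts: pp0:2 pp1:2 pp2:1 pp3:1
Op 6: fork(P0) -> P2. 4 ppages; refcounts: pp0:3 pp1:3 pp2:2 pp3:1
Op 7: write(P2, v1, 172). refcount(pp1)=3>1 -> COPY to pp4. 5 ppages; refcounts: pp0:3 pp1:2 pp2:2 pp3:1 pp4:1
Op 8: read(P1, v0) -> 22. No state change.
Op 9: read(P1, v1) -> 14. No state change.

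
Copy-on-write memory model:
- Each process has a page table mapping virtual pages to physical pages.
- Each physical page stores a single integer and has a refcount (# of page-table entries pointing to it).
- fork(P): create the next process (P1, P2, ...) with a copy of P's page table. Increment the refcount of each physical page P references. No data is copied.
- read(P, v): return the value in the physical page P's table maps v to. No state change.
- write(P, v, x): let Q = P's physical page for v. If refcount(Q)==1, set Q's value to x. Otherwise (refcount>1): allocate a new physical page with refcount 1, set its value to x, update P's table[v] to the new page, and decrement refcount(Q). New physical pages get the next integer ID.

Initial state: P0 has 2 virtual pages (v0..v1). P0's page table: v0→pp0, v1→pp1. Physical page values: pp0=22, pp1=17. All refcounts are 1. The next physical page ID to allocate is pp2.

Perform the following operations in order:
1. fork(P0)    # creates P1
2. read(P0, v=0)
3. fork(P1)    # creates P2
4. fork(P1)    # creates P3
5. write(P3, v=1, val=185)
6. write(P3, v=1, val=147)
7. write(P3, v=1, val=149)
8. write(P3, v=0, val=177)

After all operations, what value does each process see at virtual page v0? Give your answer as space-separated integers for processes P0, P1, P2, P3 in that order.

Op 1: fork(P0) -> P1. 2 ppages; refcounts: pp0:2 pp1:2
Op 2: read(P0, v0) -> 22. No state change.
Op 3: fork(P1) -> P2. 2 ppages; refcounts: pp0:3 pp1:3
Op 4: fork(P1) -> P3. 2 ppages; refcounts: pp0:4 pp1:4
Op 5: write(P3, v1, 185). refcount(pp1)=4>1 -> COPY to pp2. 3 ppages; refcounts: pp0:4 pp1:3 pp2:1
Op 6: write(P3, v1, 147). refcount(pp2)=1 -> write in place. 3 ppages; refcounts: pp0:4 pp1:3 pp2:1
Op 7: write(P3, v1, 149). refcount(pp2)=1 -> write in place. 3 ppages; refcounts: pp0:4 pp1:3 pp2:1
Op 8: write(P3, v0, 177). refcount(pp0)=4>1 -> COPY to pp3. 4 ppages; refcounts: pp0:3 pp1:3 pp2:1 pp3:1
P0: v0 -> pp0 = 22
P1: v0 -> pp0 = 22
P2: v0 -> pp0 = 22
P3: v0 -> pp3 = 177

Answer: 22 22 22 177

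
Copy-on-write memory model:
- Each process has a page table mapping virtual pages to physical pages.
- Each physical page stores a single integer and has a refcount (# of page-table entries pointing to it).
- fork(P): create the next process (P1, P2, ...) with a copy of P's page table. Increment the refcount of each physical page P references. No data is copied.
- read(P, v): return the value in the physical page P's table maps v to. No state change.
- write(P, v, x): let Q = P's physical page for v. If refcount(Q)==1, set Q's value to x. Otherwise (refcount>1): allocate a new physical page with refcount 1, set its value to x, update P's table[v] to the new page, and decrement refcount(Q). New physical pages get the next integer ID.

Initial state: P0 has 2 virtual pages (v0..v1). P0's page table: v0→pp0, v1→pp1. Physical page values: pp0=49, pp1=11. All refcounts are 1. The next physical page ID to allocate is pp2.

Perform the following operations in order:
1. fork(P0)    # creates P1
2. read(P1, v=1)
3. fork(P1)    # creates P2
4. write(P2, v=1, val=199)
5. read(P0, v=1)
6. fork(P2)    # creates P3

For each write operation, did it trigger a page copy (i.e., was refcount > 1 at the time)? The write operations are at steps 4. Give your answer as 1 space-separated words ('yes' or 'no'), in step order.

Op 1: fork(P0) -> P1. 2 ppages; refcounts: pp0:2 pp1:2
Op 2: read(P1, v1) -> 11. No state change.
Op 3: fork(P1) -> P2. 2 ppages; refcounts: pp0:3 pp1:3
Op 4: write(P2, v1, 199). refcount(pp1)=3>1 -> COPY to pp2. 3 ppages; refcounts: pp0:3 pp1:2 pp2:1
Op 5: read(P0, v1) -> 11. No state change.
Op 6: fork(P2) -> P3. 3 ppages; refcounts: pp0:4 pp1:2 pp2:2

yes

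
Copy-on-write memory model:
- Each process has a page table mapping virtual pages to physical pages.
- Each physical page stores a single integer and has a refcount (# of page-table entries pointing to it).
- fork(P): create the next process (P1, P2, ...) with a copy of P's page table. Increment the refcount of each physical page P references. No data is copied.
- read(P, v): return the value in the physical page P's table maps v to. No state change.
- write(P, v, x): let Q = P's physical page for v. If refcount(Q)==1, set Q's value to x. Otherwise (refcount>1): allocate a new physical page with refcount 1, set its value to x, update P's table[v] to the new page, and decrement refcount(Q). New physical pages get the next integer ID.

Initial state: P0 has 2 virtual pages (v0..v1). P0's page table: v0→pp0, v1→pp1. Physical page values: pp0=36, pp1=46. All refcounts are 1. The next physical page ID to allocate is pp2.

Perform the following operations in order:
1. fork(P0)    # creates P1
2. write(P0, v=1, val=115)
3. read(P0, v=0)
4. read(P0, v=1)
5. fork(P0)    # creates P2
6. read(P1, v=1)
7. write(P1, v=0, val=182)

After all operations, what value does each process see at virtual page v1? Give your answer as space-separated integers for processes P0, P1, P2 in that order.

Op 1: fork(P0) -> P1. 2 ppages; refcounts: pp0:2 pp1:2
Op 2: write(P0, v1, 115). refcount(pp1)=2>1 -> COPY to pp2. 3 ppages; refcounts: pp0:2 pp1:1 pp2:1
Op 3: read(P0, v0) -> 36. No state change.
Op 4: read(P0, v1) -> 115. No state change.
Op 5: fork(P0) -> P2. 3 ppages; refcounts: pp0:3 pp1:1 pp2:2
Op 6: read(P1, v1) -> 46. No state change.
Op 7: write(P1, v0, 182). refcount(pp0)=3>1 -> COPY to pp3. 4 ppages; refcounts: pp0:2 pp1:1 pp2:2 pp3:1
P0: v1 -> pp2 = 115
P1: v1 -> pp1 = 46
P2: v1 -> pp2 = 115

Answer: 115 46 115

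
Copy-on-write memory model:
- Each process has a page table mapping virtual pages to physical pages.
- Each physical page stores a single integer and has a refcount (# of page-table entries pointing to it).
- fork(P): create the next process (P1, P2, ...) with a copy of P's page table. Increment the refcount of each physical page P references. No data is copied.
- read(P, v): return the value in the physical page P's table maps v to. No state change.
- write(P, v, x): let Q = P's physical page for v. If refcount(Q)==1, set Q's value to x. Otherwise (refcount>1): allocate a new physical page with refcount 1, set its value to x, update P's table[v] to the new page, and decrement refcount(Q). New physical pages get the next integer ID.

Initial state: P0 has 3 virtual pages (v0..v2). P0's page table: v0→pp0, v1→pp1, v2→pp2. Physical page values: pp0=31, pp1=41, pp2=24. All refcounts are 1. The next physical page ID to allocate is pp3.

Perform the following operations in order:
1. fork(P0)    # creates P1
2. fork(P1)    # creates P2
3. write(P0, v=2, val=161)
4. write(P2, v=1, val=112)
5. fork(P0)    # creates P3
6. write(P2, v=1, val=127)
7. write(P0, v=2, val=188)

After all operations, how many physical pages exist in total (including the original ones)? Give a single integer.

Answer: 6

Derivation:
Op 1: fork(P0) -> P1. 3 ppages; refcounts: pp0:2 pp1:2 pp2:2
Op 2: fork(P1) -> P2. 3 ppages; refcounts: pp0:3 pp1:3 pp2:3
Op 3: write(P0, v2, 161). refcount(pp2)=3>1 -> COPY to pp3. 4 ppages; refcounts: pp0:3 pp1:3 pp2:2 pp3:1
Op 4: write(P2, v1, 112). refcount(pp1)=3>1 -> COPY to pp4. 5 ppages; refcounts: pp0:3 pp1:2 pp2:2 pp3:1 pp4:1
Op 5: fork(P0) -> P3. 5 ppages; refcounts: pp0:4 pp1:3 pp2:2 pp3:2 pp4:1
Op 6: write(P2, v1, 127). refcount(pp4)=1 -> write in place. 5 ppages; refcounts: pp0:4 pp1:3 pp2:2 pp3:2 pp4:1
Op 7: write(P0, v2, 188). refcount(pp3)=2>1 -> COPY to pp5. 6 ppages; refcounts: pp0:4 pp1:3 pp2:2 pp3:1 pp4:1 pp5:1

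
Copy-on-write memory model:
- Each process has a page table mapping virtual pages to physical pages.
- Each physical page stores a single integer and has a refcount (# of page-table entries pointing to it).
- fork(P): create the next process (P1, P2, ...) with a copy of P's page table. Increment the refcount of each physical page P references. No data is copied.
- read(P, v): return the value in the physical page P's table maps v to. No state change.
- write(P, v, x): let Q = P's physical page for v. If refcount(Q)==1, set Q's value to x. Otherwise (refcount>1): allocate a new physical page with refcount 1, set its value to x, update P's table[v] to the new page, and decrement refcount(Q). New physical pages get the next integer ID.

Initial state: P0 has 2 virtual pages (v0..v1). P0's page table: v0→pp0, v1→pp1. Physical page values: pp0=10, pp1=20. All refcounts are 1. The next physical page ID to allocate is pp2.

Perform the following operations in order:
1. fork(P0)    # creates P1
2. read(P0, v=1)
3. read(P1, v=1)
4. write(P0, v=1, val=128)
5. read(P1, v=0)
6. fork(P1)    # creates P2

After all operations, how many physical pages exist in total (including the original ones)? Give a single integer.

Op 1: fork(P0) -> P1. 2 ppages; refcounts: pp0:2 pp1:2
Op 2: read(P0, v1) -> 20. No state change.
Op 3: read(P1, v1) -> 20. No state change.
Op 4: write(P0, v1, 128). refcount(pp1)=2>1 -> COPY to pp2. 3 ppages; refcounts: pp0:2 pp1:1 pp2:1
Op 5: read(P1, v0) -> 10. No state change.
Op 6: fork(P1) -> P2. 3 ppages; refcounts: pp0:3 pp1:2 pp2:1

Answer: 3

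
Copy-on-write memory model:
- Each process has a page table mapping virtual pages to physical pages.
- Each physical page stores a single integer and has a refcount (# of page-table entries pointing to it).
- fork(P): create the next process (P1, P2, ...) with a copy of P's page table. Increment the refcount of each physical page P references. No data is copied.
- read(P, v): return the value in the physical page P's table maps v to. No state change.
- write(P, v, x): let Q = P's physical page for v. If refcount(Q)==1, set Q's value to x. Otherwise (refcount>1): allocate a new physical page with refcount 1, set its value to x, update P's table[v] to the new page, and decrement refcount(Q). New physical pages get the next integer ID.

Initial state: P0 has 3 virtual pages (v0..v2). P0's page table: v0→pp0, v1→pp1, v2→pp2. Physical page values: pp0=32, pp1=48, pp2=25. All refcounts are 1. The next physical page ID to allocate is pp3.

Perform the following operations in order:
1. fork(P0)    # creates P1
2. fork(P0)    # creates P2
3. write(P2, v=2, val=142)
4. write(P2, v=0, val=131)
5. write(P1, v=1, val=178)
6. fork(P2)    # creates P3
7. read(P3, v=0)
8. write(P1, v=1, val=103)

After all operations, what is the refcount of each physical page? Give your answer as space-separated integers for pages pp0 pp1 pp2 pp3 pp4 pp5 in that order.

Op 1: fork(P0) -> P1. 3 ppages; refcounts: pp0:2 pp1:2 pp2:2
Op 2: fork(P0) -> P2. 3 ppages; refcounts: pp0:3 pp1:3 pp2:3
Op 3: write(P2, v2, 142). refcount(pp2)=3>1 -> COPY to pp3. 4 ppages; refcounts: pp0:3 pp1:3 pp2:2 pp3:1
Op 4: write(P2, v0, 131). refcount(pp0)=3>1 -> COPY to pp4. 5 ppages; refcounts: pp0:2 pp1:3 pp2:2 pp3:1 pp4:1
Op 5: write(P1, v1, 178). refcount(pp1)=3>1 -> COPY to pp5. 6 ppages; refcounts: pp0:2 pp1:2 pp2:2 pp3:1 pp4:1 pp5:1
Op 6: fork(P2) -> P3. 6 ppages; refcounts: pp0:2 pp1:3 pp2:2 pp3:2 pp4:2 pp5:1
Op 7: read(P3, v0) -> 131. No state change.
Op 8: write(P1, v1, 103). refcount(pp5)=1 -> write in place. 6 ppages; refcounts: pp0:2 pp1:3 pp2:2 pp3:2 pp4:2 pp5:1

Answer: 2 3 2 2 2 1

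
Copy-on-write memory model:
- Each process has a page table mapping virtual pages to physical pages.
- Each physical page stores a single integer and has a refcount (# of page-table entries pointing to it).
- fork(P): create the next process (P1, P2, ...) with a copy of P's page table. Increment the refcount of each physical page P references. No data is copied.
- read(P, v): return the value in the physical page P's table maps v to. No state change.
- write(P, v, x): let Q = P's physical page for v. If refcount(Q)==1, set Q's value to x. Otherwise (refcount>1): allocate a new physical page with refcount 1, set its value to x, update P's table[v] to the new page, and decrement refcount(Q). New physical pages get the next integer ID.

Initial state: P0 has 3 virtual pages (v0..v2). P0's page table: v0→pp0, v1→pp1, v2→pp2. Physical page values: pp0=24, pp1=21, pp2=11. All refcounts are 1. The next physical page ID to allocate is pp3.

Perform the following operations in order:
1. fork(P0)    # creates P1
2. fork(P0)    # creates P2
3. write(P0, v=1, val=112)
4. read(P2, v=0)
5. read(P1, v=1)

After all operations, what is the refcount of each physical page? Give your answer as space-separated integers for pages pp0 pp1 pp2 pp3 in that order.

Op 1: fork(P0) -> P1. 3 ppages; refcounts: pp0:2 pp1:2 pp2:2
Op 2: fork(P0) -> P2. 3 ppages; refcounts: pp0:3 pp1:3 pp2:3
Op 3: write(P0, v1, 112). refcount(pp1)=3>1 -> COPY to pp3. 4 ppages; refcounts: pp0:3 pp1:2 pp2:3 pp3:1
Op 4: read(P2, v0) -> 24. No state change.
Op 5: read(P1, v1) -> 21. No state change.

Answer: 3 2 3 1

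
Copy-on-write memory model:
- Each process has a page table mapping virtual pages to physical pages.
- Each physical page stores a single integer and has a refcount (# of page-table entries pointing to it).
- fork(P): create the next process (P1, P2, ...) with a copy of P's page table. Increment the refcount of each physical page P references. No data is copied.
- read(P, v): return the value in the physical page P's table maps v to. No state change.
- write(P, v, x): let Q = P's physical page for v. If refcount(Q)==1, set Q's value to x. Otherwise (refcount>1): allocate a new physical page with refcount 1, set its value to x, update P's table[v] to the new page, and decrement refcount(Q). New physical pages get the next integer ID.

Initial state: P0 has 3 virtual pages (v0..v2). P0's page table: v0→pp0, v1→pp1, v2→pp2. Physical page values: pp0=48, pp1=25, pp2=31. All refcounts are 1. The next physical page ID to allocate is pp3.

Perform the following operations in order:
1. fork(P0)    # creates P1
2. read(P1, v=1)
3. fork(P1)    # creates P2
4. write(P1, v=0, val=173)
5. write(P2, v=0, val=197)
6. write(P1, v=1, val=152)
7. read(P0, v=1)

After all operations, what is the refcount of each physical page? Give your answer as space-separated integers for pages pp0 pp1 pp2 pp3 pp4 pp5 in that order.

Op 1: fork(P0) -> P1. 3 ppages; refcounts: pp0:2 pp1:2 pp2:2
Op 2: read(P1, v1) -> 25. No state change.
Op 3: fork(P1) -> P2. 3 ppages; refcounts: pp0:3 pp1:3 pp2:3
Op 4: write(P1, v0, 173). refcount(pp0)=3>1 -> COPY to pp3. 4 ppages; refcounts: pp0:2 pp1:3 pp2:3 pp3:1
Op 5: write(P2, v0, 197). refcount(pp0)=2>1 -> COPY to pp4. 5 ppages; refcounts: pp0:1 pp1:3 pp2:3 pp3:1 pp4:1
Op 6: write(P1, v1, 152). refcount(pp1)=3>1 -> COPY to pp5. 6 ppages; refcounts: pp0:1 pp1:2 pp2:3 pp3:1 pp4:1 pp5:1
Op 7: read(P0, v1) -> 25. No state change.

Answer: 1 2 3 1 1 1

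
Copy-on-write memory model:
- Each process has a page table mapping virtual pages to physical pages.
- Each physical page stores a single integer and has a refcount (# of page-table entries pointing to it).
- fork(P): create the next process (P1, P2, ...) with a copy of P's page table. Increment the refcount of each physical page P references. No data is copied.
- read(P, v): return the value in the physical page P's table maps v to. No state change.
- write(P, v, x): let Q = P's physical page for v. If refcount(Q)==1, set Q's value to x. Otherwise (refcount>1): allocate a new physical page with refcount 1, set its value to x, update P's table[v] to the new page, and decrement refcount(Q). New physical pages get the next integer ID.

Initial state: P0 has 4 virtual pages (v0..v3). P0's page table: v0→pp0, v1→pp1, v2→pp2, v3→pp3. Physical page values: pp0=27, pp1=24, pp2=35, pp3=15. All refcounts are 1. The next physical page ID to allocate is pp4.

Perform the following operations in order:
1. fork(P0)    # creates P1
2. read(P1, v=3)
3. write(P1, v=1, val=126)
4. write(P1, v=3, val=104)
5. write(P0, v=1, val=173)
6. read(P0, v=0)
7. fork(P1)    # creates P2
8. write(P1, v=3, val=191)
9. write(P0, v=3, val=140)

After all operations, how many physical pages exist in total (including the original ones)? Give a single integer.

Op 1: fork(P0) -> P1. 4 ppages; refcounts: pp0:2 pp1:2 pp2:2 pp3:2
Op 2: read(P1, v3) -> 15. No state change.
Op 3: write(P1, v1, 126). refcount(pp1)=2>1 -> COPY to pp4. 5 ppages; refcounts: pp0:2 pp1:1 pp2:2 pp3:2 pp4:1
Op 4: write(P1, v3, 104). refcount(pp3)=2>1 -> COPY to pp5. 6 ppages; refcounts: pp0:2 pp1:1 pp2:2 pp3:1 pp4:1 pp5:1
Op 5: write(P0, v1, 173). refcount(pp1)=1 -> write in place. 6 ppages; refcounts: pp0:2 pp1:1 pp2:2 pp3:1 pp4:1 pp5:1
Op 6: read(P0, v0) -> 27. No state change.
Op 7: fork(P1) -> P2. 6 ppages; refcounts: pp0:3 pp1:1 pp2:3 pp3:1 pp4:2 pp5:2
Op 8: write(P1, v3, 191). refcount(pp5)=2>1 -> COPY to pp6. 7 ppages; refcounts: pp0:3 pp1:1 pp2:3 pp3:1 pp4:2 pp5:1 pp6:1
Op 9: write(P0, v3, 140). refcount(pp3)=1 -> write in place. 7 ppages; refcounts: pp0:3 pp1:1 pp2:3 pp3:1 pp4:2 pp5:1 pp6:1

Answer: 7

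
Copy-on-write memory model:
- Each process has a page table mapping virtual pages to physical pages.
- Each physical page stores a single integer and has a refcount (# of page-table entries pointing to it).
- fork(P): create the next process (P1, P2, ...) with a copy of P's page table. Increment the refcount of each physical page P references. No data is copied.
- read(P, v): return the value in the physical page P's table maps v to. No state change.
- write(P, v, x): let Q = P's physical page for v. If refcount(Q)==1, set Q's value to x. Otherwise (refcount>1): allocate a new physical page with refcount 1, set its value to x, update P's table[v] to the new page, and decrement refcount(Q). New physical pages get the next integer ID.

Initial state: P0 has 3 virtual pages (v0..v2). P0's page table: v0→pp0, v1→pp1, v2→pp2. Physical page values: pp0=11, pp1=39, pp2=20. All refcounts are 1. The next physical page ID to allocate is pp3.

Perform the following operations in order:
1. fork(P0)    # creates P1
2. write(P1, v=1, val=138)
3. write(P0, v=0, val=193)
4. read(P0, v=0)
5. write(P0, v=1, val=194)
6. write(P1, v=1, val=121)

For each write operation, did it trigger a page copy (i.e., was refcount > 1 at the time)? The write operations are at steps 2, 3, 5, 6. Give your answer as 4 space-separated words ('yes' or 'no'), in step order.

Op 1: fork(P0) -> P1. 3 ppages; refcounts: pp0:2 pp1:2 pp2:2
Op 2: write(P1, v1, 138). refcount(pp1)=2>1 -> COPY to pp3. 4 ppages; refcounts: pp0:2 pp1:1 pp2:2 pp3:1
Op 3: write(P0, v0, 193). refcount(pp0)=2>1 -> COPY to pp4. 5 ppages; refcounts: pp0:1 pp1:1 pp2:2 pp3:1 pp4:1
Op 4: read(P0, v0) -> 193. No state change.
Op 5: write(P0, v1, 194). refcount(pp1)=1 -> write in place. 5 ppages; refcounts: pp0:1 pp1:1 pp2:2 pp3:1 pp4:1
Op 6: write(P1, v1, 121). refcount(pp3)=1 -> write in place. 5 ppages; refcounts: pp0:1 pp1:1 pp2:2 pp3:1 pp4:1

yes yes no no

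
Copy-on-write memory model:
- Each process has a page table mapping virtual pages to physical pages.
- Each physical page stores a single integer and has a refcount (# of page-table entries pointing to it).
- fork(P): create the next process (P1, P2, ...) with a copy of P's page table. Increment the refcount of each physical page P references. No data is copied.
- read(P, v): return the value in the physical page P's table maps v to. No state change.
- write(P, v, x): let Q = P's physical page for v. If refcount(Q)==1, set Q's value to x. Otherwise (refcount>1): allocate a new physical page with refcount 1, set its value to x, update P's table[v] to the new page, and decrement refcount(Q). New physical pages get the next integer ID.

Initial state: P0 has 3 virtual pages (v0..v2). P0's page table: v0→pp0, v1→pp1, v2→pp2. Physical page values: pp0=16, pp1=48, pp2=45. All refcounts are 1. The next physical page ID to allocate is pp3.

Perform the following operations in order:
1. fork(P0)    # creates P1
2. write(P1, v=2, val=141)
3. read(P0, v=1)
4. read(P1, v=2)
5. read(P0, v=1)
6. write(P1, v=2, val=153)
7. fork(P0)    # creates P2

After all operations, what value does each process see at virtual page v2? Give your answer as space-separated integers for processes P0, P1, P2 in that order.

Answer: 45 153 45

Derivation:
Op 1: fork(P0) -> P1. 3 ppages; refcounts: pp0:2 pp1:2 pp2:2
Op 2: write(P1, v2, 141). refcount(pp2)=2>1 -> COPY to pp3. 4 ppages; refcounts: pp0:2 pp1:2 pp2:1 pp3:1
Op 3: read(P0, v1) -> 48. No state change.
Op 4: read(P1, v2) -> 141. No state change.
Op 5: read(P0, v1) -> 48. No state change.
Op 6: write(P1, v2, 153). refcount(pp3)=1 -> write in place. 4 ppages; refcounts: pp0:2 pp1:2 pp2:1 pp3:1
Op 7: fork(P0) -> P2. 4 ppages; refcounts: pp0:3 pp1:3 pp2:2 pp3:1
P0: v2 -> pp2 = 45
P1: v2 -> pp3 = 153
P2: v2 -> pp2 = 45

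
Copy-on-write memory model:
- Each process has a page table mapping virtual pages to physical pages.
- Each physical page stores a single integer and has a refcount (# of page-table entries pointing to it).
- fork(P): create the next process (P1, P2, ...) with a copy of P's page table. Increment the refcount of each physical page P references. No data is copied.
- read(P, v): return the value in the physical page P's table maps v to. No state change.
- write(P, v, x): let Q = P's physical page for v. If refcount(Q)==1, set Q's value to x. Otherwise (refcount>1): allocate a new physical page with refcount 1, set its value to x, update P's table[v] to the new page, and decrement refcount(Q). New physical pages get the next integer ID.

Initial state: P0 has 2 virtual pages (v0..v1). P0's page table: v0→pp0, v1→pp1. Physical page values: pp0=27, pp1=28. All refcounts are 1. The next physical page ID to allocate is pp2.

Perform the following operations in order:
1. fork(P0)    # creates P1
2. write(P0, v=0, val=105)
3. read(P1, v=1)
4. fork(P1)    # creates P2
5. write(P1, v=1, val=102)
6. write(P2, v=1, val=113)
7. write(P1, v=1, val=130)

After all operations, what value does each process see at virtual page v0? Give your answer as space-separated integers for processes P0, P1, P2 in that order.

Answer: 105 27 27

Derivation:
Op 1: fork(P0) -> P1. 2 ppages; refcounts: pp0:2 pp1:2
Op 2: write(P0, v0, 105). refcount(pp0)=2>1 -> COPY to pp2. 3 ppages; refcounts: pp0:1 pp1:2 pp2:1
Op 3: read(P1, v1) -> 28. No state change.
Op 4: fork(P1) -> P2. 3 ppages; refcounts: pp0:2 pp1:3 pp2:1
Op 5: write(P1, v1, 102). refcount(pp1)=3>1 -> COPY to pp3. 4 ppages; refcounts: pp0:2 pp1:2 pp2:1 pp3:1
Op 6: write(P2, v1, 113). refcount(pp1)=2>1 -> COPY to pp4. 5 ppages; refcounts: pp0:2 pp1:1 pp2:1 pp3:1 pp4:1
Op 7: write(P1, v1, 130). refcount(pp3)=1 -> write in place. 5 ppages; refcounts: pp0:2 pp1:1 pp2:1 pp3:1 pp4:1
P0: v0 -> pp2 = 105
P1: v0 -> pp0 = 27
P2: v0 -> pp0 = 27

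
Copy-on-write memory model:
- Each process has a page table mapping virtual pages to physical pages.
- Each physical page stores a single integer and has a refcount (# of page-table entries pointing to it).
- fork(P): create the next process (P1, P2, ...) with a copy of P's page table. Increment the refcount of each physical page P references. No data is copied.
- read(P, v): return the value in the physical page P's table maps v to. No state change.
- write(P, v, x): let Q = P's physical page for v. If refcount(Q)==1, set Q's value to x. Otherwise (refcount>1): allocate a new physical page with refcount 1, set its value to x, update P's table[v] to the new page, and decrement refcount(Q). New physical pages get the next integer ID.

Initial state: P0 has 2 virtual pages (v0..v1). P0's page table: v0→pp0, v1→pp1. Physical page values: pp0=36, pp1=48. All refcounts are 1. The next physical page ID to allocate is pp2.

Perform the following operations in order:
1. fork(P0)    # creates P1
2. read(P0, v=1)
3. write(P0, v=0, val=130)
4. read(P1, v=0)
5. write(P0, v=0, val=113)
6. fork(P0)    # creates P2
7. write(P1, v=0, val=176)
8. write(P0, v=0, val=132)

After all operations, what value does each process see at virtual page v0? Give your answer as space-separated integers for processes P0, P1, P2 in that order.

Answer: 132 176 113

Derivation:
Op 1: fork(P0) -> P1. 2 ppages; refcounts: pp0:2 pp1:2
Op 2: read(P0, v1) -> 48. No state change.
Op 3: write(P0, v0, 130). refcount(pp0)=2>1 -> COPY to pp2. 3 ppages; refcounts: pp0:1 pp1:2 pp2:1
Op 4: read(P1, v0) -> 36. No state change.
Op 5: write(P0, v0, 113). refcount(pp2)=1 -> write in place. 3 ppages; refcounts: pp0:1 pp1:2 pp2:1
Op 6: fork(P0) -> P2. 3 ppages; refcounts: pp0:1 pp1:3 pp2:2
Op 7: write(P1, v0, 176). refcount(pp0)=1 -> write in place. 3 ppages; refcounts: pp0:1 pp1:3 pp2:2
Op 8: write(P0, v0, 132). refcount(pp2)=2>1 -> COPY to pp3. 4 ppages; refcounts: pp0:1 pp1:3 pp2:1 pp3:1
P0: v0 -> pp3 = 132
P1: v0 -> pp0 = 176
P2: v0 -> pp2 = 113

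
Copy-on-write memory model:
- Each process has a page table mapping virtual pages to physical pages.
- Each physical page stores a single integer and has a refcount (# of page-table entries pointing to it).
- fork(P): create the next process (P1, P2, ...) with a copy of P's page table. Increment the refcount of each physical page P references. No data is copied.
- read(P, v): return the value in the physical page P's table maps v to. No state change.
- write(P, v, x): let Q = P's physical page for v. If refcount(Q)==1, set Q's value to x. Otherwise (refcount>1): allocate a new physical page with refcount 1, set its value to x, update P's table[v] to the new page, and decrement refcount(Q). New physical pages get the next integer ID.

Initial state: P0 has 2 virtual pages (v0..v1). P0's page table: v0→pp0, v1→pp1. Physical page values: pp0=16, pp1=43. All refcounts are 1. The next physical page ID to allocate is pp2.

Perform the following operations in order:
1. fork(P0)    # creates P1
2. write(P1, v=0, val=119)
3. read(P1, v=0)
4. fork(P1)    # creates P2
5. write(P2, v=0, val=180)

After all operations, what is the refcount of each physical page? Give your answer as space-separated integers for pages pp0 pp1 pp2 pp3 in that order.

Answer: 1 3 1 1

Derivation:
Op 1: fork(P0) -> P1. 2 ppages; refcounts: pp0:2 pp1:2
Op 2: write(P1, v0, 119). refcount(pp0)=2>1 -> COPY to pp2. 3 ppages; refcounts: pp0:1 pp1:2 pp2:1
Op 3: read(P1, v0) -> 119. No state change.
Op 4: fork(P1) -> P2. 3 ppages; refcounts: pp0:1 pp1:3 pp2:2
Op 5: write(P2, v0, 180). refcount(pp2)=2>1 -> COPY to pp3. 4 ppages; refcounts: pp0:1 pp1:3 pp2:1 pp3:1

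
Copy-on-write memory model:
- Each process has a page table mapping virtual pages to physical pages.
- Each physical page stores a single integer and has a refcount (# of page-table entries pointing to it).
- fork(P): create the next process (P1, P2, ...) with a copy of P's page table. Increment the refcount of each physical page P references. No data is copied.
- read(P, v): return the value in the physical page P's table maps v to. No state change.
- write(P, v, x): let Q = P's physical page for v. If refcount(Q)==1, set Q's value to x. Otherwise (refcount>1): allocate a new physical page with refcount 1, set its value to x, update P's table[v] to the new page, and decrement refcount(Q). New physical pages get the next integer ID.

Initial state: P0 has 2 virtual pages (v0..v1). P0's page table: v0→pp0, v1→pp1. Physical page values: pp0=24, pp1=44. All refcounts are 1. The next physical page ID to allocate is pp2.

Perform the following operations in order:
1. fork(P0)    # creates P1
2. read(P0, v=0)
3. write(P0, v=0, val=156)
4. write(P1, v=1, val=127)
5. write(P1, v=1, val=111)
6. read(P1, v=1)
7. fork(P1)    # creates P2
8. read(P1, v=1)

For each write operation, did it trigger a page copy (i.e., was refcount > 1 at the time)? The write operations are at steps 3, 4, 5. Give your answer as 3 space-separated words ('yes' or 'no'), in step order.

Op 1: fork(P0) -> P1. 2 ppages; refcounts: pp0:2 pp1:2
Op 2: read(P0, v0) -> 24. No state change.
Op 3: write(P0, v0, 156). refcount(pp0)=2>1 -> COPY to pp2. 3 ppages; refcounts: pp0:1 pp1:2 pp2:1
Op 4: write(P1, v1, 127). refcount(pp1)=2>1 -> COPY to pp3. 4 ppages; refcounts: pp0:1 pp1:1 pp2:1 pp3:1
Op 5: write(P1, v1, 111). refcount(pp3)=1 -> write in place. 4 ppages; refcounts: pp0:1 pp1:1 pp2:1 pp3:1
Op 6: read(P1, v1) -> 111. No state change.
Op 7: fork(P1) -> P2. 4 ppages; refcounts: pp0:2 pp1:1 pp2:1 pp3:2
Op 8: read(P1, v1) -> 111. No state change.

yes yes no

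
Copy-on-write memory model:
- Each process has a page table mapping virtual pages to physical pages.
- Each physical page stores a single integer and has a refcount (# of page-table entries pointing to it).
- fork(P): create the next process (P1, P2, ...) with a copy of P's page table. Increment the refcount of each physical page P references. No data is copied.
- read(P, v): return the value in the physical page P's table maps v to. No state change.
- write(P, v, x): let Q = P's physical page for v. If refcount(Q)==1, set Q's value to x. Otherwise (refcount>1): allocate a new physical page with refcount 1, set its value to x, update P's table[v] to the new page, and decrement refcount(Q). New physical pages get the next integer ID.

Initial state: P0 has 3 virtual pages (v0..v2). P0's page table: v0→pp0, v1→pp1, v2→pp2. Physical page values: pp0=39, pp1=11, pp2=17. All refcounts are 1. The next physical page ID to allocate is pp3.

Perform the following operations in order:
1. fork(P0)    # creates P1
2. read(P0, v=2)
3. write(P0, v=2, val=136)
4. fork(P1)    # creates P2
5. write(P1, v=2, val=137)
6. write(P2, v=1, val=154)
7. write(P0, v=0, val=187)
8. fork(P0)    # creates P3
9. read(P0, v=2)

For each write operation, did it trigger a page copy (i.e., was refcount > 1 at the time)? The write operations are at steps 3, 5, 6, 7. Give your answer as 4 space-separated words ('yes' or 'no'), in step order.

Op 1: fork(P0) -> P1. 3 ppages; refcounts: pp0:2 pp1:2 pp2:2
Op 2: read(P0, v2) -> 17. No state change.
Op 3: write(P0, v2, 136). refcount(pp2)=2>1 -> COPY to pp3. 4 ppages; refcounts: pp0:2 pp1:2 pp2:1 pp3:1
Op 4: fork(P1) -> P2. 4 ppages; refcounts: pp0:3 pp1:3 pp2:2 pp3:1
Op 5: write(P1, v2, 137). refcount(pp2)=2>1 -> COPY to pp4. 5 ppages; refcounts: pp0:3 pp1:3 pp2:1 pp3:1 pp4:1
Op 6: write(P2, v1, 154). refcount(pp1)=3>1 -> COPY to pp5. 6 ppages; refcounts: pp0:3 pp1:2 pp2:1 pp3:1 pp4:1 pp5:1
Op 7: write(P0, v0, 187). refcount(pp0)=3>1 -> COPY to pp6. 7 ppages; refcounts: pp0:2 pp1:2 pp2:1 pp3:1 pp4:1 pp5:1 pp6:1
Op 8: fork(P0) -> P3. 7 ppages; refcounts: pp0:2 pp1:3 pp2:1 pp3:2 pp4:1 pp5:1 pp6:2
Op 9: read(P0, v2) -> 136. No state change.

yes yes yes yes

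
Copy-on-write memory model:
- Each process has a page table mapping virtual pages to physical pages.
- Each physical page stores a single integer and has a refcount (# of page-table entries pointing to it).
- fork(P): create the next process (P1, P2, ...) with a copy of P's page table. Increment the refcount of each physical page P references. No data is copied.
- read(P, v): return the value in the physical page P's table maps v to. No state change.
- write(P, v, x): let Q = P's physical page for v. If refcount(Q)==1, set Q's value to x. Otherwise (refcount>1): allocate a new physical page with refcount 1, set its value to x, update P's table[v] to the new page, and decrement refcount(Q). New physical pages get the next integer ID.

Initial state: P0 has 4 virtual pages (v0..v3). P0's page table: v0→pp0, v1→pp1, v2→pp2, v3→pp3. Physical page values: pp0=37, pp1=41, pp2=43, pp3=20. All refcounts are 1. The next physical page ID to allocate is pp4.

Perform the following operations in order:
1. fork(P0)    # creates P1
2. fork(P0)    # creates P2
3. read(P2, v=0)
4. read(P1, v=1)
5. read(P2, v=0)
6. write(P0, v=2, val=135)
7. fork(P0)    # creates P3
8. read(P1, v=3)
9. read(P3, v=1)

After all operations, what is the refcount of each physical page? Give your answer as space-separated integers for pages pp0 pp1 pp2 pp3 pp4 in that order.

Answer: 4 4 2 4 2

Derivation:
Op 1: fork(P0) -> P1. 4 ppages; refcounts: pp0:2 pp1:2 pp2:2 pp3:2
Op 2: fork(P0) -> P2. 4 ppages; refcounts: pp0:3 pp1:3 pp2:3 pp3:3
Op 3: read(P2, v0) -> 37. No state change.
Op 4: read(P1, v1) -> 41. No state change.
Op 5: read(P2, v0) -> 37. No state change.
Op 6: write(P0, v2, 135). refcount(pp2)=3>1 -> COPY to pp4. 5 ppages; refcounts: pp0:3 pp1:3 pp2:2 pp3:3 pp4:1
Op 7: fork(P0) -> P3. 5 ppages; refcounts: pp0:4 pp1:4 pp2:2 pp3:4 pp4:2
Op 8: read(P1, v3) -> 20. No state change.
Op 9: read(P3, v1) -> 41. No state change.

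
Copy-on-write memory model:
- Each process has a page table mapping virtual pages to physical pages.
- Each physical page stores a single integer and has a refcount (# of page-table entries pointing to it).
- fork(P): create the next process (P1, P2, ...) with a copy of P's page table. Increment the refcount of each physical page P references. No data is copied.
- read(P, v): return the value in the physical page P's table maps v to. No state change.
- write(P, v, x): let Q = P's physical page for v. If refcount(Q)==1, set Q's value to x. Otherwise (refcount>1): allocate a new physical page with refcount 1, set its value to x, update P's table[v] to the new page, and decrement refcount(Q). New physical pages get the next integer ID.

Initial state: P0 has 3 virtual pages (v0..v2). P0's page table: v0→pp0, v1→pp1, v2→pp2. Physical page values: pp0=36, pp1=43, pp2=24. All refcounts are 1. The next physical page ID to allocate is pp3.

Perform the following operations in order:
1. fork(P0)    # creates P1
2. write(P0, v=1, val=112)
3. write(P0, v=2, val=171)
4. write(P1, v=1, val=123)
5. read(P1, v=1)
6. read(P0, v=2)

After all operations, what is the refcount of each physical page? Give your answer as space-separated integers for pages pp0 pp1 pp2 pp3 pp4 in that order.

Answer: 2 1 1 1 1

Derivation:
Op 1: fork(P0) -> P1. 3 ppages; refcounts: pp0:2 pp1:2 pp2:2
Op 2: write(P0, v1, 112). refcount(pp1)=2>1 -> COPY to pp3. 4 ppages; refcounts: pp0:2 pp1:1 pp2:2 pp3:1
Op 3: write(P0, v2, 171). refcount(pp2)=2>1 -> COPY to pp4. 5 ppages; refcounts: pp0:2 pp1:1 pp2:1 pp3:1 pp4:1
Op 4: write(P1, v1, 123). refcount(pp1)=1 -> write in place. 5 ppages; refcounts: pp0:2 pp1:1 pp2:1 pp3:1 pp4:1
Op 5: read(P1, v1) -> 123. No state change.
Op 6: read(P0, v2) -> 171. No state change.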